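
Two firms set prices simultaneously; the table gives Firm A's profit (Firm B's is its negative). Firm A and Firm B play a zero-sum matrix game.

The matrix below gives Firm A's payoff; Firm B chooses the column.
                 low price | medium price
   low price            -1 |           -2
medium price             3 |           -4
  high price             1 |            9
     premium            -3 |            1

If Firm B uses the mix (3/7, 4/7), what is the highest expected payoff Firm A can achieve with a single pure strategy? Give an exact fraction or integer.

39/7

low price: (-1)·(3/7) + (-2)·(4/7) = -11/7.
medium price: (3)·(3/7) + (-4)·(4/7) = -1.
high price: (1)·(3/7) + (9)·(4/7) = 39/7.
premium: (-3)·(3/7) + (1)·(4/7) = -5/7.
The best pure response is high price with expected payoff 39/7.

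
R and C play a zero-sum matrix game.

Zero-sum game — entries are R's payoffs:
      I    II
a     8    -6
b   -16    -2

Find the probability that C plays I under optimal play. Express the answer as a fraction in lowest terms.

1/7

Row minima are -6 and -16, so R's maximin is -6; column maxima are 8 and -2, so C's minimax is -2. These differ, so the equilibrium is in mixed strategies.
Let C play I with probability q. R is indifferent when 8q − 6(1−q) = −16q − 2(1−q), giving q = 1/7.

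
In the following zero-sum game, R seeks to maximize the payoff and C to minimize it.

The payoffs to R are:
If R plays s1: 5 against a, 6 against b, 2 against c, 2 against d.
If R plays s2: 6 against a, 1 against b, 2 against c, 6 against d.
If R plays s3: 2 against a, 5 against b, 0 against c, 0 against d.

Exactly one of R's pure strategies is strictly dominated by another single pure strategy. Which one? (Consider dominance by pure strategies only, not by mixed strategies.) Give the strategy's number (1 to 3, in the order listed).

Compare s3 with s1: 5 > 2, 6 > 5, 2 > 0, 2 > 0.
So s1 strictly dominates s3 for R; s3 is strictly dominated.

3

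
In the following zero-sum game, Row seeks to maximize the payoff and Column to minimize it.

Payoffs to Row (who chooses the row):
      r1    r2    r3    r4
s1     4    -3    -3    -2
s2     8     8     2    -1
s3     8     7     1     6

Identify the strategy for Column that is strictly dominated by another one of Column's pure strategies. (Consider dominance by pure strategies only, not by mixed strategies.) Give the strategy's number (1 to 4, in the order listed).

1

Column prefers columns that give Row less. Compare r1 with r3: -3 < 4, 2 < 8, 1 < 8.
So r3 strictly dominates r1 for Column; r1 is strictly dominated.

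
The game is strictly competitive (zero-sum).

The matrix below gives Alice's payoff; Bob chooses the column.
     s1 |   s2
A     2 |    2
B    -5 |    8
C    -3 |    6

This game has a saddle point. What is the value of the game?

2

Row minima: 2, -5, -3 → Alice's maximin is 2.
Column maxima: 2, 8 → Bob's minimax is 2.
They coincide at (A, s1), so the value is 2.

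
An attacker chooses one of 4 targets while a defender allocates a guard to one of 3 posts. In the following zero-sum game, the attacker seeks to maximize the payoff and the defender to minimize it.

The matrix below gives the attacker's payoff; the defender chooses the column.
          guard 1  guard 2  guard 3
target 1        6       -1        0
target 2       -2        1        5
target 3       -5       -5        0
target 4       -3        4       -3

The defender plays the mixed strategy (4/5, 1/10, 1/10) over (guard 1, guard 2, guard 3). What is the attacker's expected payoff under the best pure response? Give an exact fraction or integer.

47/10

target 1: (6)·(4/5) + (-1)·(1/10) + (0)·(1/10) = 47/10.
target 2: (-2)·(4/5) + (1)·(1/10) + (5)·(1/10) = -1.
target 3: (-5)·(4/5) + (-5)·(1/10) + (0)·(1/10) = -9/2.
target 4: (-3)·(4/5) + (4)·(1/10) + (-3)·(1/10) = -23/10.
The best pure response is target 1 with expected payoff 47/10.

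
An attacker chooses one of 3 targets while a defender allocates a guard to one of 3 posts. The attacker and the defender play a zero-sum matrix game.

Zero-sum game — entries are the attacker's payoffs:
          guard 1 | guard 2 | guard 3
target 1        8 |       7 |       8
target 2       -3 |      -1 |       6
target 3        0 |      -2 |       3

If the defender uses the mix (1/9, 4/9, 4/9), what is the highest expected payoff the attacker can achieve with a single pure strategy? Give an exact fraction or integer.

target 1: (8)·(1/9) + (7)·(4/9) + (8)·(4/9) = 68/9.
target 2: (-3)·(1/9) + (-1)·(4/9) + (6)·(4/9) = 17/9.
target 3: (0)·(1/9) + (-2)·(4/9) + (3)·(4/9) = 4/9.
The best pure response is target 1 with expected payoff 68/9.

68/9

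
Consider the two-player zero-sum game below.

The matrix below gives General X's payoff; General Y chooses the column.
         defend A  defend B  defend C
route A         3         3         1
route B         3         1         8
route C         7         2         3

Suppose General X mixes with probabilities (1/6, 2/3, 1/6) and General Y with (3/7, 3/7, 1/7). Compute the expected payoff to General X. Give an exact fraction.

Against (3/7, 3/7, 1/7), each row's expected payoff is route A: 19/7; route B: 20/7; route C: 30/7.
Taking the (1/6, 2/3, 1/6)-weighted average: (1/6)·(19/7) + (2/3)·(20/7) + (1/6)·(30/7) = 43/14.

43/14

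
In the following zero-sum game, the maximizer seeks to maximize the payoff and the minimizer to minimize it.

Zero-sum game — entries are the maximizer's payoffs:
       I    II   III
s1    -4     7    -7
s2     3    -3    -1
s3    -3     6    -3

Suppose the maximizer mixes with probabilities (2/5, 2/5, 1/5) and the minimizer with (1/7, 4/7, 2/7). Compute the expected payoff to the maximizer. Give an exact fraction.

13/35

Against (1/7, 4/7, 2/7), each row's expected payoff is s1: 10/7; s2: -11/7; s3: 15/7.
Taking the (2/5, 2/5, 1/5)-weighted average: (2/5)·(10/7) + (2/5)·(-11/7) + (1/5)·(15/7) = 13/35.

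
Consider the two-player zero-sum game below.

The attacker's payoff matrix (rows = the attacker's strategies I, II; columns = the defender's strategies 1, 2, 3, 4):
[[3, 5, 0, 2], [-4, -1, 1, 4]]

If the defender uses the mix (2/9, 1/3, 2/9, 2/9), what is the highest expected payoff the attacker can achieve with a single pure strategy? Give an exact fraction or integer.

25/9

I: (3)·(2/9) + (5)·(1/3) + (0)·(2/9) + (2)·(2/9) = 25/9.
II: (-4)·(2/9) + (-1)·(1/3) + (1)·(2/9) + (4)·(2/9) = -1/9.
The best pure response is I with expected payoff 25/9.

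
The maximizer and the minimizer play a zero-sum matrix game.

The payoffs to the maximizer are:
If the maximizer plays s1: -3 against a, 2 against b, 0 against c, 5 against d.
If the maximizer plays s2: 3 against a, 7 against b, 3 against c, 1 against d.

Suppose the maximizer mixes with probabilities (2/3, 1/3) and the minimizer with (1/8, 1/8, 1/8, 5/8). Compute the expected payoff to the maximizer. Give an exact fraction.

Against (1/8, 1/8, 1/8, 5/8), each row's expected payoff is s1: 3; s2: 9/4.
Taking the (2/3, 1/3)-weighted average: (2/3)·(3) + (1/3)·(9/4) = 11/4.

11/4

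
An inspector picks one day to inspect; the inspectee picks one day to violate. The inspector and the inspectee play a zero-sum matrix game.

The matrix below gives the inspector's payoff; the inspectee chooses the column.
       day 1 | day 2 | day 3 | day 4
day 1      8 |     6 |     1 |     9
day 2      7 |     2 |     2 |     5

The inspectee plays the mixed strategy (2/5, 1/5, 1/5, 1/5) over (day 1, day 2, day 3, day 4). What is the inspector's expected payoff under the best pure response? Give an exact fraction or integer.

day 1: (8)·(2/5) + (6)·(1/5) + (1)·(1/5) + (9)·(1/5) = 32/5.
day 2: (7)·(2/5) + (2)·(1/5) + (2)·(1/5) + (5)·(1/5) = 23/5.
The best pure response is day 1 with expected payoff 32/5.

32/5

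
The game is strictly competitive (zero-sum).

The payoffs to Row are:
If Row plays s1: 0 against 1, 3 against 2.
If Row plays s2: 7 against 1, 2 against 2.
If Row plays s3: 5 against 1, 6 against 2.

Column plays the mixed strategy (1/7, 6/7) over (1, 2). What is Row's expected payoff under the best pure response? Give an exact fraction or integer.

41/7

s1: (0)·(1/7) + (3)·(6/7) = 18/7.
s2: (7)·(1/7) + (2)·(6/7) = 19/7.
s3: (5)·(1/7) + (6)·(6/7) = 41/7.
The best pure response is s3 with expected payoff 41/7.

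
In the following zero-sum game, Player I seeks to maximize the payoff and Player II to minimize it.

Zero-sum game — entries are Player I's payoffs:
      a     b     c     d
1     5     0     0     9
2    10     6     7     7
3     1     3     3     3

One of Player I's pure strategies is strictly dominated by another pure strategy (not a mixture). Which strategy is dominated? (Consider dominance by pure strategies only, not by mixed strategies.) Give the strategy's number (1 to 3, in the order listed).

Compare 3 with 2: 10 > 1, 6 > 3, 7 > 3, 7 > 3.
So 2 strictly dominates 3 for Player I; 3 is strictly dominated.

3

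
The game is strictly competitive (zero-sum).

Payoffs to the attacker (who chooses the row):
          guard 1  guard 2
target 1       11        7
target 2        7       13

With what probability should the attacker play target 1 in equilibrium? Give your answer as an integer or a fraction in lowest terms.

Row minima are 7 and 7, so the attacker's maximin is 7; column maxima are 11 and 13, so the defender's minimax is 11. These differ, so the equilibrium is in mixed strategies.
Let the attacker play target 1 with probability p. The defender is indifferent when 11p + 7(1−p) = 7p + 13(1−p), giving p = 3/5.

3/5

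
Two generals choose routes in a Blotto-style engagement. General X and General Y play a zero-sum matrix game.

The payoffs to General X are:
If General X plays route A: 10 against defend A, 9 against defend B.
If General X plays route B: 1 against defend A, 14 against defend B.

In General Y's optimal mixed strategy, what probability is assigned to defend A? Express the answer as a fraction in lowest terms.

Row minima are 9 and 1, so General X's maximin is 9; column maxima are 10 and 14, so General Y's minimax is 10. These differ, so the equilibrium is in mixed strategies.
Let General Y play defend A with probability q. General X is indifferent when 10q + 9(1−q) = q + 14(1−q), giving q = 5/14.

5/14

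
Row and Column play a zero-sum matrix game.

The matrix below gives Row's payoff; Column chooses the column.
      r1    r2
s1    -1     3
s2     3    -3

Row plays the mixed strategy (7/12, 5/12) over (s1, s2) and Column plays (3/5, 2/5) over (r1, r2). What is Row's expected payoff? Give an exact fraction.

Against (3/5, 2/5), each row's expected payoff is s1: 3/5; s2: 3/5.
Taking the (7/12, 5/12)-weighted average: (7/12)·(3/5) + (5/12)·(3/5) = 3/5.

3/5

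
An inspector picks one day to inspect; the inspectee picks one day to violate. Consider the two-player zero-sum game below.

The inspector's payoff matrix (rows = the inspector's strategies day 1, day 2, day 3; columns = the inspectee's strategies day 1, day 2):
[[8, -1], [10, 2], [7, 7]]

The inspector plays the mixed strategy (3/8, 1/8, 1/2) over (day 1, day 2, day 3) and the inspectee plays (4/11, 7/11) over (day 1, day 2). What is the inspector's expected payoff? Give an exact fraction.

437/88

Against (4/11, 7/11), each row's expected payoff is day 1: 25/11; day 2: 54/11; day 3: 7.
Taking the (3/8, 1/8, 1/2)-weighted average: (3/8)·(25/11) + (1/8)·(54/11) + (1/2)·(7) = 437/88.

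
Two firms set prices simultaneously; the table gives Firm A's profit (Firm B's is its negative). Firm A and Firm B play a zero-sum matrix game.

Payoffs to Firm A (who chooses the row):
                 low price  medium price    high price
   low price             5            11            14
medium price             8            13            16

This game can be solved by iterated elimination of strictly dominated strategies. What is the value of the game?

Row low price is strictly dominated by row medium price (8>5, 13>11, 16>14); eliminate low price.
Column high price is strictly dominated by low price for Firm B (8<16); eliminate high price.
Column medium price is strictly dominated by low price for Firm B (8<13); eliminate medium price.
Only (medium price, low price) remains, with payoff 8.

8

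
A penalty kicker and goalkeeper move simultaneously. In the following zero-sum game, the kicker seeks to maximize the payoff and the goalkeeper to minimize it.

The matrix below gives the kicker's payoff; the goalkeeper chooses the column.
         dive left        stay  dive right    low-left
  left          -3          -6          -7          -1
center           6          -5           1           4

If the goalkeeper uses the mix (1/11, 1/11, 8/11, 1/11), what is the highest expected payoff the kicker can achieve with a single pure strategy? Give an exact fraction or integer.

13/11

left: (-3)·(1/11) + (-6)·(1/11) + (-7)·(8/11) + (-1)·(1/11) = -6.
center: (6)·(1/11) + (-5)·(1/11) + (1)·(8/11) + (4)·(1/11) = 13/11.
The best pure response is center with expected payoff 13/11.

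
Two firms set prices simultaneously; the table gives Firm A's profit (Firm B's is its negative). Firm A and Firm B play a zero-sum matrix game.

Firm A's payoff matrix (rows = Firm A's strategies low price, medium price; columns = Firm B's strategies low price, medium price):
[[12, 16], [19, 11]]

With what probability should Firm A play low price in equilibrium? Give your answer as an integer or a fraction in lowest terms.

2/3

Row minima are 12 and 11, so Firm A's maximin is 12; column maxima are 19 and 16, so Firm B's minimax is 16. These differ, so the equilibrium is in mixed strategies.
Let Firm A play low price with probability p. Firm B is indifferent when 12p + 19(1−p) = 16p + 11(1−p), giving p = 2/3.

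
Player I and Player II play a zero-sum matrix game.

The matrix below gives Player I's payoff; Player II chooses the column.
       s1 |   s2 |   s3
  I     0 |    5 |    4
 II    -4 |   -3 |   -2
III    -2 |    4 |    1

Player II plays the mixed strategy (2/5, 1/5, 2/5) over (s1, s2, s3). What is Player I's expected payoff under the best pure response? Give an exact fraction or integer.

13/5

I: (0)·(2/5) + (5)·(1/5) + (4)·(2/5) = 13/5.
II: (-4)·(2/5) + (-3)·(1/5) + (-2)·(2/5) = -3.
III: (-2)·(2/5) + (4)·(1/5) + (1)·(2/5) = 2/5.
The best pure response is I with expected payoff 13/5.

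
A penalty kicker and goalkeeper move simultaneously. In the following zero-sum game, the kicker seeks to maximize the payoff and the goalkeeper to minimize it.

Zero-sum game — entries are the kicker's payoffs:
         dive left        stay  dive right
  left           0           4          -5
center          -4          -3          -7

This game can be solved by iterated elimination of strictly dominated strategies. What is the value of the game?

Column stay is strictly dominated by dive left for the goalkeeper (0<4, -4<-3); eliminate stay.
Column dive left is strictly dominated by dive right for the goalkeeper (-5<0, -7<-4); eliminate dive left.
Row center is strictly dominated by row left (-5>-7); eliminate center.
Only (left, dive right) remains, with payoff -5.

-5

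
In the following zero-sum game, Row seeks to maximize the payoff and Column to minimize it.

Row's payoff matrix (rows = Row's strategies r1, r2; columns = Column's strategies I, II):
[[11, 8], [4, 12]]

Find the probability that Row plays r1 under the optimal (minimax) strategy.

Row minima are 8 and 4, so Row's maximin is 8; column maxima are 11 and 12, so Column's minimax is 11. These differ, so the equilibrium is in mixed strategies.
Let Row play r1 with probability p. Column is indifferent when 11p + 4(1−p) = 8p + 12(1−p), giving p = 8/11.

8/11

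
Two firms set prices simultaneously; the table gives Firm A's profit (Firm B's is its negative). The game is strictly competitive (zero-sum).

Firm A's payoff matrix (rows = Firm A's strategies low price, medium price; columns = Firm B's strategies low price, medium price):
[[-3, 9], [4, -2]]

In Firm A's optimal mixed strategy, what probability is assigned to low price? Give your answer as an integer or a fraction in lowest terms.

Row minima are -3 and -2, so Firm A's maximin is -2; column maxima are 4 and 9, so Firm B's minimax is 4. These differ, so the equilibrium is in mixed strategies.
Let Firm A play low price with probability p. Firm B is indifferent when −3p + 4(1−p) = 9p − 2(1−p), giving p = 1/3.

1/3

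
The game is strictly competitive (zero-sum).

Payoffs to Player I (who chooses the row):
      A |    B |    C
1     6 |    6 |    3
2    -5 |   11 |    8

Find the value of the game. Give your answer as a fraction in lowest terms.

Column B is strictly dominated by C for Player II (it gives Player I more in every row).
The remaining 2×2 game on (1, 2) × (A, C) has no saddle point. Let Player I play 1 with probability p; indifference gives 6p − 5(1−p) = 3p + 8(1−p), so p = 13/16.
Similarly Player II's optimal q on A is 5/16, and the value is 6·(5/16) + (3)·(11/16) = 63/16.

63/16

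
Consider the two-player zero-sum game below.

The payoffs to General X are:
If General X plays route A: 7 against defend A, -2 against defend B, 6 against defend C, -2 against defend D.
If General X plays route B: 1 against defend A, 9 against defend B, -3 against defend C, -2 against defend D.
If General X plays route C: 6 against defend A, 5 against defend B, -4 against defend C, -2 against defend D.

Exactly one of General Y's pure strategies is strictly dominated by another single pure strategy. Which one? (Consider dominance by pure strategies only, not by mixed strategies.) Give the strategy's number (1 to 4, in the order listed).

1

General Y prefers columns that give General X less. Compare defend A with defend C: 6 < 7, -3 < 1, -4 < 6.
So defend C strictly dominates defend A for General Y; defend A is strictly dominated.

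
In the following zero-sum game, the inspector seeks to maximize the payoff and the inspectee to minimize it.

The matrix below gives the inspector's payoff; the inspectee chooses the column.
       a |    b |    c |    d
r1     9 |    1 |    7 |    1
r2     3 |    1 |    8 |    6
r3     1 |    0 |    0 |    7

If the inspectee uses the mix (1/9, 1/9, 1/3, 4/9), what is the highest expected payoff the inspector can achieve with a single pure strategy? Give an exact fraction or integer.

r1: (9)·(1/9) + (1)·(1/9) + (7)·(1/3) + (1)·(4/9) = 35/9.
r2: (3)·(1/9) + (1)·(1/9) + (8)·(1/3) + (6)·(4/9) = 52/9.
r3: (1)·(1/9) + (0)·(1/9) + (0)·(1/3) + (7)·(4/9) = 29/9.
The best pure response is r2 with expected payoff 52/9.

52/9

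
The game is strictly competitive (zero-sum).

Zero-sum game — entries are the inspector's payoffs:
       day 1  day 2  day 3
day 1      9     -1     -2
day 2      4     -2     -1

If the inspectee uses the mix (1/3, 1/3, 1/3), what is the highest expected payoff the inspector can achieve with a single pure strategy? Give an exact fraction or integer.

day 1: (9)·(1/3) + (-1)·(1/3) + (-2)·(1/3) = 2.
day 2: (4)·(1/3) + (-2)·(1/3) + (-1)·(1/3) = 1/3.
The best pure response is day 1 with expected payoff 2.

2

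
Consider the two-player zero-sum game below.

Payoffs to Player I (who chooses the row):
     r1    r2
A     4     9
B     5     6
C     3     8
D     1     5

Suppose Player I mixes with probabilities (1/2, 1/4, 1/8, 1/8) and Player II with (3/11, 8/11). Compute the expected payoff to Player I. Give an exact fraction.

289/44

Against (3/11, 8/11), each row's expected payoff is A: 84/11; B: 63/11; C: 73/11; D: 43/11.
Taking the (1/2, 1/4, 1/8, 1/8)-weighted average: (1/2)·(84/11) + (1/4)·(63/11) + (1/8)·(73/11) + (1/8)·(43/11) = 289/44.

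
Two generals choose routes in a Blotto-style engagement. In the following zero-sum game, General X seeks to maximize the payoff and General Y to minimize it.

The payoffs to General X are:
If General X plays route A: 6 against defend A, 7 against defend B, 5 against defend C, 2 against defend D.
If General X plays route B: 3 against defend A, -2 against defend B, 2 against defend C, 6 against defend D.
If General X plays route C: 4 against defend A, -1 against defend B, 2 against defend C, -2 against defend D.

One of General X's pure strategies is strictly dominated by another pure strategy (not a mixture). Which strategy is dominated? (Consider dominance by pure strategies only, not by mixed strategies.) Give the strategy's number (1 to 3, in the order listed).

3

Compare route C with route A: 6 > 4, 7 > -1, 5 > 2, 2 > -2.
So route A strictly dominates route C for General X; route C is strictly dominated.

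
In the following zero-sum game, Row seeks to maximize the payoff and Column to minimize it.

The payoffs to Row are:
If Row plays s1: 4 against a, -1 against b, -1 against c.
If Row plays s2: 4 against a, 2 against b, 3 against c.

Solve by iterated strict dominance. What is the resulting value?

Column a is strictly dominated by b for Column (-1<4, 2<4); eliminate a.
Row s1 is strictly dominated by row s2 (2>-1, 3>-1); eliminate s1.
Column c is strictly dominated by b for Column (2<3); eliminate c.
Only (s2, b) remains, with payoff 2.

2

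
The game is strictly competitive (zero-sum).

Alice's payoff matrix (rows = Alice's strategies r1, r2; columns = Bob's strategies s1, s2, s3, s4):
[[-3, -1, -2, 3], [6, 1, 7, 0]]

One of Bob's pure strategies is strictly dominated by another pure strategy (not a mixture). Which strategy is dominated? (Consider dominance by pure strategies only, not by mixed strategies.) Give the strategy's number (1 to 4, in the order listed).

Bob prefers columns that give Alice less. Compare s3 with s1: -3 < -2, 6 < 7.
So s1 strictly dominates s3 for Bob; s3 is strictly dominated.

3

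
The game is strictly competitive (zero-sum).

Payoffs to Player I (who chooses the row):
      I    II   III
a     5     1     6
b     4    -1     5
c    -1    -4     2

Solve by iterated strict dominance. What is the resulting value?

1

Column III is strictly dominated by I for Player II (5<6, 4<5, -1<2); eliminate III.
Row b is strictly dominated by row a (5>4, 1>-1); eliminate b.
Row c is strictly dominated by row a (5>-1, 1>-4); eliminate c.
Column I is strictly dominated by II for Player II (1<5); eliminate I.
Only (a, II) remains, with payoff 1.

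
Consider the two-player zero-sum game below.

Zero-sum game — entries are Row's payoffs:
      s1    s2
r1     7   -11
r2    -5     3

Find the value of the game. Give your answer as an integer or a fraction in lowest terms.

Row minima are -11 and -5, so Row's maximin is -5; column maxima are 7 and 3, so Column's minimax is 3. These differ, so the equilibrium is in mixed strategies.
Let Row play r1 with probability p. Column is indifferent when 7p − 5(1−p) = −11p + 3(1−p), giving p = 4/13.
Let Column play s1 with probability q. Row is indifferent when 7q − 11(1−q) = −5q + 3(1−q), giving q = 7/13.
The value is 7·(7/13) + (-11)·(6/13) = -17/13.

-17/13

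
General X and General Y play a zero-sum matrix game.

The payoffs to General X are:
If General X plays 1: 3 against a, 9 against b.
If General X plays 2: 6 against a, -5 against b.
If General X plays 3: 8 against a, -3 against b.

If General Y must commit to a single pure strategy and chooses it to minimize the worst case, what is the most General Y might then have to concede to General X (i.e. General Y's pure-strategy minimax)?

The worst case (largest entry) in each column is a: 8, b: 9.
The best (smallest) of these is 8.

8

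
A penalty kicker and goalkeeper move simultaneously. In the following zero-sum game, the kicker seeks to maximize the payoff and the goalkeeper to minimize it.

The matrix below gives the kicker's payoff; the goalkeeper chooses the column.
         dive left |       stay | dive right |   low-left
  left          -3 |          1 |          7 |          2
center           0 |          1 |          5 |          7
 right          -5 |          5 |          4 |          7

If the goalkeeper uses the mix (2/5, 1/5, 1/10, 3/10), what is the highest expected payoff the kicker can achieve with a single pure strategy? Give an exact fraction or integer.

14/5

left: (-3)·(2/5) + (1)·(1/5) + (7)·(1/10) + (2)·(3/10) = 3/10.
center: (0)·(2/5) + (1)·(1/5) + (5)·(1/10) + (7)·(3/10) = 14/5.
right: (-5)·(2/5) + (5)·(1/5) + (4)·(1/10) + (7)·(3/10) = 3/2.
The best pure response is center with expected payoff 14/5.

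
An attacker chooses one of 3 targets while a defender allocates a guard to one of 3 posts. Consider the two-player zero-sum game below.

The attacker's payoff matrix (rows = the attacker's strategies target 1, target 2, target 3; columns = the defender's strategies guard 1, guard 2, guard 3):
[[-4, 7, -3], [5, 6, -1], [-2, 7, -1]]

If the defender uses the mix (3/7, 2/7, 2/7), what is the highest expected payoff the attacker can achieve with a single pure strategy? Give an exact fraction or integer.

target 1: (-4)·(3/7) + (7)·(2/7) + (-3)·(2/7) = -4/7.
target 2: (5)·(3/7) + (6)·(2/7) + (-1)·(2/7) = 25/7.
target 3: (-2)·(3/7) + (7)·(2/7) + (-1)·(2/7) = 6/7.
The best pure response is target 2 with expected payoff 25/7.

25/7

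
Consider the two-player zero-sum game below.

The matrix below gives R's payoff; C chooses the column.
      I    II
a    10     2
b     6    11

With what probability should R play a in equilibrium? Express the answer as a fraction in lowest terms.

Row minima are 2 and 6, so R's maximin is 6; column maxima are 10 and 11, so C's minimax is 10. These differ, so the equilibrium is in mixed strategies.
Let R play a with probability p. C is indifferent when 10p + 6(1−p) = 2p + 11(1−p), giving p = 5/13.

5/13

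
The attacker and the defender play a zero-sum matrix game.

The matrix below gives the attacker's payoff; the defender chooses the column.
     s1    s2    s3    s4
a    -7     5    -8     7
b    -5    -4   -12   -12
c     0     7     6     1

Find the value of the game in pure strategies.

0

Row minima: -8, -12, 0 → the attacker's maximin is 0.
Column maxima: 0, 7, 6, 7 → the defender's minimax is 0.
They coincide at (c, s1), so the value is 0.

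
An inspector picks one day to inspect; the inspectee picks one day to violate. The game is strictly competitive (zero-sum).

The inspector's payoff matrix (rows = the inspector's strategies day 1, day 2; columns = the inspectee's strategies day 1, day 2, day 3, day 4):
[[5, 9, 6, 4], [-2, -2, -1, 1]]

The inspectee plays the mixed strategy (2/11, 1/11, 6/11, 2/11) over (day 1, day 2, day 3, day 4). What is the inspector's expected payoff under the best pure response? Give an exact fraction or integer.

day 1: (5)·(2/11) + (9)·(1/11) + (6)·(6/11) + (4)·(2/11) = 63/11.
day 2: (-2)·(2/11) + (-2)·(1/11) + (-1)·(6/11) + (1)·(2/11) = -10/11.
The best pure response is day 1 with expected payoff 63/11.

63/11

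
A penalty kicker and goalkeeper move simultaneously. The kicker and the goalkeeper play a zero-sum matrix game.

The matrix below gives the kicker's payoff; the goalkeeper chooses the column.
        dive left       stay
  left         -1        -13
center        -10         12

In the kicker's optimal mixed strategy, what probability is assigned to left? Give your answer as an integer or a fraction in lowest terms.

Row minima are -13 and -10, so the kicker's maximin is -10; column maxima are -1 and 12, so the goalkeeper's minimax is -1. These differ, so the equilibrium is in mixed strategies.
Let the kicker play left with probability p. The goalkeeper is indifferent when −p − 10(1−p) = −13p + 12(1−p), giving p = 11/17.

11/17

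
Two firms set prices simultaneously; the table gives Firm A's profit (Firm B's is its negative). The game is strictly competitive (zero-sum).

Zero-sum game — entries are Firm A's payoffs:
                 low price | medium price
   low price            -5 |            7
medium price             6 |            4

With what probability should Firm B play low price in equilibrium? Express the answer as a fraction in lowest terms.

3/14

Row minima are -5 and 4, so Firm A's maximin is 4; column maxima are 6 and 7, so Firm B's minimax is 6. These differ, so the equilibrium is in mixed strategies.
Let Firm B play low price with probability q. Firm A is indifferent when −5q + 7(1−q) = 6q + 4(1−q), giving q = 3/14.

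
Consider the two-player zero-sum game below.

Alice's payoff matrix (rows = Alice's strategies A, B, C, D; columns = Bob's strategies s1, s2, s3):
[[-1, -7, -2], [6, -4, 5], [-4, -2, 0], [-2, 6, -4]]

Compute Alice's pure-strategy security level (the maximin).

The worst-case payoff for each row is A: -7, B: -4, C: -4, D: -4.
The best of these is -4.

-4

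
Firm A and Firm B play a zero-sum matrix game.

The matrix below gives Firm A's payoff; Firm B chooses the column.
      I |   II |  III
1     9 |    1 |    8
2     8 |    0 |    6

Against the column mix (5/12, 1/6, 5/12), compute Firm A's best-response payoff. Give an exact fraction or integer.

1: (9)·(5/12) + (1)·(1/6) + (8)·(5/12) = 29/4.
2: (8)·(5/12) + (0)·(1/6) + (6)·(5/12) = 35/6.
The best pure response is 1 with expected payoff 29/4.

29/4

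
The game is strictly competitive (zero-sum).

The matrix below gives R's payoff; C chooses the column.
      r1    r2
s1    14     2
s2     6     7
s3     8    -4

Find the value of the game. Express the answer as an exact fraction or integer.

Row s3 is strictly dominated by row s1, so R never plays it.
The remaining 2×2 game on (s1, s2) × (r1, r2) has no saddle point. Let R play s1 with probability p; indifference gives 14p + 6(1−p) = 2p + 7(1−p), so p = 1/13.
Similarly C's optimal q on r1 is 5/13, and the value is 14·(5/13) + (2)·(8/13) = 86/13.

86/13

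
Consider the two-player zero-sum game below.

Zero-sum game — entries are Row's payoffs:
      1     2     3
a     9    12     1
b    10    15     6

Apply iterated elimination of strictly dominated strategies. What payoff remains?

Row a is strictly dominated by row b (10>9, 15>12, 6>1); eliminate a.
Column 1 is strictly dominated by 3 for Column (6<10); eliminate 1.
Column 2 is strictly dominated by 3 for Column (6<15); eliminate 2.
Only (b, 3) remains, with payoff 6.

6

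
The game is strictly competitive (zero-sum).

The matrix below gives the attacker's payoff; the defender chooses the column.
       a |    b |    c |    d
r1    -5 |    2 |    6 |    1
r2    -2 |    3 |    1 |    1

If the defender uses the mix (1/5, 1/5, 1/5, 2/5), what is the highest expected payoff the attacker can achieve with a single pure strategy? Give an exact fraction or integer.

1

r1: (-5)·(1/5) + (2)·(1/5) + (6)·(1/5) + (1)·(2/5) = 1.
r2: (-2)·(1/5) + (3)·(1/5) + (1)·(1/5) + (1)·(2/5) = 4/5.
The best pure response is r1 with expected payoff 1.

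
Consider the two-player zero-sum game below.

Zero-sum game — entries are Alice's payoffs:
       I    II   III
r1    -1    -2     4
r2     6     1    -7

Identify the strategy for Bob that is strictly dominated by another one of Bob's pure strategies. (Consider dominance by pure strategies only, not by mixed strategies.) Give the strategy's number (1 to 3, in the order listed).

1

Bob prefers columns that give Alice less. Compare I with II: -2 < -1, 1 < 6.
So II strictly dominates I for Bob; I is strictly dominated.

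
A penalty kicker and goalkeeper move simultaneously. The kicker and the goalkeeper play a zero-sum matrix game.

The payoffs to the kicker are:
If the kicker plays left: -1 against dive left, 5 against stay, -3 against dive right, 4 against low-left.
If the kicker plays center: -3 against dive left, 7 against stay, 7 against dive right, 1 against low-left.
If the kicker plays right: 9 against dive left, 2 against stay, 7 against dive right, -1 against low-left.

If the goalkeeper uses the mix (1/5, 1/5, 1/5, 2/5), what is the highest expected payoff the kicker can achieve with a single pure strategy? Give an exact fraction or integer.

left: (-1)·(1/5) + (5)·(1/5) + (-3)·(1/5) + (4)·(2/5) = 9/5.
center: (-3)·(1/5) + (7)·(1/5) + (7)·(1/5) + (1)·(2/5) = 13/5.
right: (9)·(1/5) + (2)·(1/5) + (7)·(1/5) + (-1)·(2/5) = 16/5.
The best pure response is right with expected payoff 16/5.

16/5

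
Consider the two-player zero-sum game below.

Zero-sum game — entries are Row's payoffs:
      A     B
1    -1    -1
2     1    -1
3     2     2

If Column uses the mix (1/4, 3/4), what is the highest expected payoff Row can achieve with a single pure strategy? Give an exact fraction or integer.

1: (-1)·(1/4) + (-1)·(3/4) = -1.
2: (1)·(1/4) + (-1)·(3/4) = -1/2.
3: (2)·(1/4) + (2)·(3/4) = 2.
The best pure response is 3 with expected payoff 2.

2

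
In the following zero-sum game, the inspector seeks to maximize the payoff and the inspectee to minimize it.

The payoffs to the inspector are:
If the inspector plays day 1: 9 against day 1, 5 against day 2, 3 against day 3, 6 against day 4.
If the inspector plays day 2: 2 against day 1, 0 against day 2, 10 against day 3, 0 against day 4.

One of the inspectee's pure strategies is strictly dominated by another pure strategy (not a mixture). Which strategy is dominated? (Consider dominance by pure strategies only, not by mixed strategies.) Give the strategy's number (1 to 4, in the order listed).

1

The inspectee prefers columns that give the inspector less. Compare day 1 with day 2: 5 < 9, 0 < 2.
So day 2 strictly dominates day 1 for the inspectee; day 1 is strictly dominated.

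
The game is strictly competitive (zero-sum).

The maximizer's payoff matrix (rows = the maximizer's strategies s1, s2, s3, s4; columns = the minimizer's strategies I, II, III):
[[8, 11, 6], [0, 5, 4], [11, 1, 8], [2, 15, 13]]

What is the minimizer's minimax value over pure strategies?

11

The worst case (largest entry) in each column is I: 11, II: 15, III: 13.
The best (smallest) of these is 11.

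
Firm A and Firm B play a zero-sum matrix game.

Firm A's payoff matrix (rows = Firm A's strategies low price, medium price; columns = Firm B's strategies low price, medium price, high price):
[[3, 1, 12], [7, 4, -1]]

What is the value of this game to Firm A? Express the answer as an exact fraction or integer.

Column low price is strictly dominated by medium price for Firm B (it gives Firm A more in every row).
The remaining 2×2 game on (low price, medium price) × (medium price, high price) has no saddle point. Let Firm A play low price with probability p; indifference gives p + 4(1−p) = 12p − (1−p), so p = 5/16.
Similarly Firm B's optimal q on medium price is 13/16, and the value is 1·(13/16) + (12)·(3/16) = 49/16.

49/16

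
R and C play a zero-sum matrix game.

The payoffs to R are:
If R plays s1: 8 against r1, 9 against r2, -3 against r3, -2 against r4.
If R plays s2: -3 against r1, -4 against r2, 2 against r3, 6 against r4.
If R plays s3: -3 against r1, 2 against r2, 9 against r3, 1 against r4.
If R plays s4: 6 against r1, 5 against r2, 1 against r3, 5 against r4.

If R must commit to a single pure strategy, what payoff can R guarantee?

1

The worst-case payoff for each row is s1: -3, s2: -4, s3: -3, s4: 1.
The best of these is 1.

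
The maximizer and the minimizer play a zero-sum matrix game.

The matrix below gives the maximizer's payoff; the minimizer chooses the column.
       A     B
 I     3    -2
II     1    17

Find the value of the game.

53/21

Row minima are -2 and 1, so the maximizer's maximin is 1; column maxima are 3 and 17, so the minimizer's minimax is 3. These differ, so the equilibrium is in mixed strategies.
Let the maximizer play I with probability p. The minimizer is indifferent when 3p + (1−p) = −2p + 17(1−p), giving p = 16/21.
Let the minimizer play A with probability q. The maximizer is indifferent when 3q − 2(1−q) = q + 17(1−q), giving q = 19/21.
The value is 3·(19/21) + (-2)·(2/21) = 53/21.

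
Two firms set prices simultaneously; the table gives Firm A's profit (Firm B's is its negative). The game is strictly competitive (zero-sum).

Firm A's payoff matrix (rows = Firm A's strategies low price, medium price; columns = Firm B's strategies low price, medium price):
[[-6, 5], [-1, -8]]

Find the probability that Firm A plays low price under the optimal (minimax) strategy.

Row minima are -6 and -8, so Firm A's maximin is -6; column maxima are -1 and 5, so Firm B's minimax is -1. These differ, so the equilibrium is in mixed strategies.
Let Firm A play low price with probability p. Firm B is indifferent when −6p − (1−p) = 5p − 8(1−p), giving p = 7/18.

7/18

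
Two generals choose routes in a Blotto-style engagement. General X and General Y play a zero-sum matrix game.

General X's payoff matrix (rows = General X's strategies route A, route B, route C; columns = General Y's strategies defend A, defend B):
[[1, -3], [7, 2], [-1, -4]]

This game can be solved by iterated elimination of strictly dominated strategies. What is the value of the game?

2

Column defend A is strictly dominated by defend B for General Y (-3<1, 2<7, -4<-1); eliminate defend A.
Row route C is strictly dominated by row route A (-3>-4); eliminate route C.
Row route A is strictly dominated by row route B (2>-3); eliminate route A.
Only (route B, defend B) remains, with payoff 2.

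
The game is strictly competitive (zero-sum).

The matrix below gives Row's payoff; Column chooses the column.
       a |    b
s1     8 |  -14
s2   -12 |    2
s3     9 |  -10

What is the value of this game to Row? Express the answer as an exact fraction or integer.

Row s1 is strictly dominated by row s3, so Row never plays it.
The remaining 2×2 game on (s2, s3) × (a, b) has no saddle point. Let Row play s2 with probability p; indifference gives −12p + 9(1−p) = 2p − 10(1−p), so p = 19/33.
Similarly Column's optimal q on a is 4/11, and the value is -12·(4/11) + (2)·(7/11) = -34/11.

-34/11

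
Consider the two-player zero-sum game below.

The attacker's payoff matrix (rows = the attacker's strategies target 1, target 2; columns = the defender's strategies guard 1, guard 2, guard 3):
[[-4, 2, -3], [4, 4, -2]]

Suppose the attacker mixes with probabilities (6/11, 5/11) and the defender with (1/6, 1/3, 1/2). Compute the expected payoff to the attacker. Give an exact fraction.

-4/11

Against (1/6, 1/3, 1/2), each row's expected payoff is target 1: -3/2; target 2: 1.
Taking the (6/11, 5/11)-weighted average: (6/11)·(-3/2) + (5/11)·(1) = -4/11.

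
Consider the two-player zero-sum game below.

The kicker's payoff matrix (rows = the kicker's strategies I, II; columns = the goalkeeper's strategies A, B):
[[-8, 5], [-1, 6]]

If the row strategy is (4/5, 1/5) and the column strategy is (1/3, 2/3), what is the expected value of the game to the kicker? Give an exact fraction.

19/15

Against (1/3, 2/3), each row's expected payoff is I: 2/3; II: 11/3.
Taking the (4/5, 1/5)-weighted average: (4/5)·(2/3) + (1/5)·(11/3) = 19/15.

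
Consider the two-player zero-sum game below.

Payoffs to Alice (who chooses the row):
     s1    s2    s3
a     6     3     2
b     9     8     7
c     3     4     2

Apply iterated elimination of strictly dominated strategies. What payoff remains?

7

Row a is strictly dominated by row b (9>6, 8>3, 7>2); eliminate a.
Row c is strictly dominated by row b (9>3, 8>4, 7>2); eliminate c.
Column s1 is strictly dominated by s2 for Bob (8<9); eliminate s1.
Column s2 is strictly dominated by s3 for Bob (7<8); eliminate s2.
Only (b, s3) remains, with payoff 7.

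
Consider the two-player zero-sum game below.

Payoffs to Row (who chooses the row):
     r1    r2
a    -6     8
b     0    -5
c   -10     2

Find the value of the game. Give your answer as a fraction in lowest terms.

-30/19

Row c is strictly dominated by row a, so Row never plays it.
The remaining 2×2 game on (a, b) × (r1, r2) has no saddle point. Let Row play a with probability p; indifference gives −6p = 8p − 5(1−p), so p = 5/19.
Similarly Column's optimal q on r1 is 13/19, and the value is -6·(13/19) + (8)·(6/19) = -30/19.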